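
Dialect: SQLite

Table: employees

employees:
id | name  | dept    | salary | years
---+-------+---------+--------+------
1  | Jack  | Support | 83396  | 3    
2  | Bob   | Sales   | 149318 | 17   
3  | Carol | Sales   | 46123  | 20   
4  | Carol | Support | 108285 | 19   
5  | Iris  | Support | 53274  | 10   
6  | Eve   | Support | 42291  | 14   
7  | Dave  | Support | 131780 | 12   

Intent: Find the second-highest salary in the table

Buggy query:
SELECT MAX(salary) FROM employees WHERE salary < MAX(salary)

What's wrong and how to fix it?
Bug: The inner MAX is an aggregate inside WHERE, which is not allowed

Fix: Put the inner MAX in a scalar subquery

Corrected query:
SELECT MAX(salary) FROM employees WHERE salary < (SELECT MAX(salary) FROM employees)

Result:
MAX(salary)
-----------
131780     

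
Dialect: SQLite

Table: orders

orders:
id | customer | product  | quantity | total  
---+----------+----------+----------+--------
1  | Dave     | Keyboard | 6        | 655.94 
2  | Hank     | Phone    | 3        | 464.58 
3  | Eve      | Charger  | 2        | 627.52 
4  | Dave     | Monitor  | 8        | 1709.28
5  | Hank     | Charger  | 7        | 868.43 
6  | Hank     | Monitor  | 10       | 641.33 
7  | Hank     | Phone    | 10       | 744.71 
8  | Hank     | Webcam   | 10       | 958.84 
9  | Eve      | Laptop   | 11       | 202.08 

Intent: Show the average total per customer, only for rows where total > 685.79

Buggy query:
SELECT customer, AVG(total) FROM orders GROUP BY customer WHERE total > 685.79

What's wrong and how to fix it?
Bug: WHERE cannot follow GROUP BY

Fix: Place WHERE between FROM and GROUP BY

Corrected query:
SELECT customer, AVG(total) FROM orders WHERE total > 685.79 GROUP BY customer

Result:
customer | AVG(total)
---------+-----------
Dave     | 1709.28   
Hank     | 857.326667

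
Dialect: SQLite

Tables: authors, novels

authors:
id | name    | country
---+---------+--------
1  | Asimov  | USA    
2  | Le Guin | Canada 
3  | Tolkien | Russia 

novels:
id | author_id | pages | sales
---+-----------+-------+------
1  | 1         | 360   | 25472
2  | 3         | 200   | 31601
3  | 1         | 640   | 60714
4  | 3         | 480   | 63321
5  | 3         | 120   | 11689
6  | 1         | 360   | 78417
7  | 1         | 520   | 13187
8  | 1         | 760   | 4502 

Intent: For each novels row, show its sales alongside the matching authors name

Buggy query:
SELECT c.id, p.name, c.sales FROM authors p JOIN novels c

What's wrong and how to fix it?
Bug: JOIN with no ON clause produces a cartesian product; every novels row pairs with every authors row

Fix: Specify the join condition linking the foreign key to the parent id

Corrected query:
SELECT c.id, p.name, c.sales FROM authors p JOIN novels c ON c.author_id = p.id

Result:
id | name    | sales
---+---------+------
1  | Asimov  | 25472
2  | Tolkien | 31601
3  | Asimov  | 60714
4  | Tolkien | 63321
5  | Tolkien | 11689
6  | Asimov  | 78417
7  | Asimov  | 13187
8  | Asimov  | 4502 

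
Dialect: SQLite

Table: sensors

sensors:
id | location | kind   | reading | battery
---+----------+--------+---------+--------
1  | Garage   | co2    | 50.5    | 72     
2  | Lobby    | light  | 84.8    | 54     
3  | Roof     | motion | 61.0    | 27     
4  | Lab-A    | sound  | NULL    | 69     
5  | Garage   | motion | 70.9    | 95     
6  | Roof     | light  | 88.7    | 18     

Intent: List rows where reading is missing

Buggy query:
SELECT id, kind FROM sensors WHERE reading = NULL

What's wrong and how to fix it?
Bug: '= NULL' is always unknown in SQL three-valued logic, so no rows match

Fix: Use IS NULL to test for NULL

Corrected query:
SELECT id, kind FROM sensors WHERE reading IS NULL

Result:
id | kind 
---+------
4  | sound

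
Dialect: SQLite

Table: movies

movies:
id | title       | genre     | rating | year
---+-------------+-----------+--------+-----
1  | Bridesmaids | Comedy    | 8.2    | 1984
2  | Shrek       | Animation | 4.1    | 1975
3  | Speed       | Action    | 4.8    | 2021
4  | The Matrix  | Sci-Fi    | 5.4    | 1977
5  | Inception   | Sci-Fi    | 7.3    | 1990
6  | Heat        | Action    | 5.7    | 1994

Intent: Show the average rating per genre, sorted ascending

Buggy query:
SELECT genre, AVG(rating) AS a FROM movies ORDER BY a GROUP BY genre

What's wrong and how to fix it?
Bug: ORDER BY appears before GROUP BY; SQL clause order requires GROUP BY first

Fix: Move ORDER BY to the end, after GROUP BY

Corrected query:
SELECT genre, AVG(rating) AS a FROM movies GROUP BY genre ORDER BY a

Result:
genre     | a   
----------+-----
Animation | 4.1 
Action    | 5.25
Sci-Fi    | 6.35
Comedy    | 8.2 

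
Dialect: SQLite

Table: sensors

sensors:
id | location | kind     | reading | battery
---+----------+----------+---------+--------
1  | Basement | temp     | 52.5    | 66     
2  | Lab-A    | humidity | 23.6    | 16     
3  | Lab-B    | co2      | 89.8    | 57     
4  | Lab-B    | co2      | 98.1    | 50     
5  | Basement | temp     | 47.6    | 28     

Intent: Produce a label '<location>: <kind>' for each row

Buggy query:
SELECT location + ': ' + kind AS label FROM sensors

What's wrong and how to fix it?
Bug: '+' is numeric addition; on text columns SQLite converts them to 0 instead of concatenating

Fix: Use the || operator for string concatenation

Corrected query:
SELECT location || ': ' || kind AS label FROM sensors

Result:
label          
---------------
Basement: temp 
Lab-A: humidity
Lab-B: co2     
Lab-B: co2     
Basement: temp 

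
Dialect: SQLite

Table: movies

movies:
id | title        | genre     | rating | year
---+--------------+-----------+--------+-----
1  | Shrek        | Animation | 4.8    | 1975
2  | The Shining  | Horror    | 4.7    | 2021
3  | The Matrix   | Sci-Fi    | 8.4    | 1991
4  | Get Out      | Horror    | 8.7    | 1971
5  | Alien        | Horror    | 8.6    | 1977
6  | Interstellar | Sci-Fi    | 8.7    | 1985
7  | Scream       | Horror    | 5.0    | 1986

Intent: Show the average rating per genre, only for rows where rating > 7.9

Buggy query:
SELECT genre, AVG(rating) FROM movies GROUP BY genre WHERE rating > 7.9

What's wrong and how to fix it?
Bug: WHERE cannot follow GROUP BY

Fix: Move the WHERE clause before GROUP BY

Corrected query:
SELECT genre, AVG(rating) FROM movies WHERE rating > 7.9 GROUP BY genre

Result:
genre  | AVG(rating)
-------+------------
Horror | 8.65       
Sci-Fi | 8.55       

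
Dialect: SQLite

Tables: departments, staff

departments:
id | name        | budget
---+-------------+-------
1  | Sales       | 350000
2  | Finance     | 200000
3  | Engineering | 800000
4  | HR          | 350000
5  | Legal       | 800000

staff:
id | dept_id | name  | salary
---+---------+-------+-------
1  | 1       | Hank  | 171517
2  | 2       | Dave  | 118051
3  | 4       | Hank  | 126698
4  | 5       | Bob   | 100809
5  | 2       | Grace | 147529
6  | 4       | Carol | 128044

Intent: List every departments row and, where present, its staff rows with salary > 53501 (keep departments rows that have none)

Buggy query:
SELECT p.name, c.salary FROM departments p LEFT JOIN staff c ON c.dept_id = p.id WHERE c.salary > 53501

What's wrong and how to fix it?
Bug: Filtering c.salary in WHERE discards the NULL rows produced by LEFT JOIN, turning it into an inner join

Fix: Move the right-table condition into the ON clause so unmatched parents are kept

Corrected query:
SELECT p.name, c.salary FROM departments p LEFT JOIN staff c ON c.dept_id = p.id AND c.salary > 53501

Result:
name        | salary
------------+-------
Sales       | 171517
Finance     | 118051
Finance     | 147529
Engineering | NULL  
HR          | 126698
HR          | 128044
Legal       | 100809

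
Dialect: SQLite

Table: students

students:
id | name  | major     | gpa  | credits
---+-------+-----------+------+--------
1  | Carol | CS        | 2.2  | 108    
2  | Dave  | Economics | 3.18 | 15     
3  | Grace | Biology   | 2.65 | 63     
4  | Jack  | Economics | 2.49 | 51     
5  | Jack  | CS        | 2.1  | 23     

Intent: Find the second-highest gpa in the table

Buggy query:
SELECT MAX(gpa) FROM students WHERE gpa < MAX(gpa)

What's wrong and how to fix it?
Bug: The inner MAX is an aggregate inside WHERE, which is not allowed

Fix: Put the inner MAX in a scalar subquery

Corrected query:
SELECT MAX(gpa) FROM students WHERE gpa < (SELECT MAX(gpa) FROM students)

Result:
MAX(gpa)
--------
2.65    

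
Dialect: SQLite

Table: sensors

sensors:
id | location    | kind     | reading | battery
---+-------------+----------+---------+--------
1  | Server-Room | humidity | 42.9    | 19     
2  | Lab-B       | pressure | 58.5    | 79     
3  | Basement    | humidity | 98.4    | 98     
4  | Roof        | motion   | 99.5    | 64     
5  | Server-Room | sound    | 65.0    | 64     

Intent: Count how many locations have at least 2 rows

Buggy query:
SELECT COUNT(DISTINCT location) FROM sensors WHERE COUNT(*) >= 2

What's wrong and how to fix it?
Bug: WHERE filters individual rows, not groups, so a group-level COUNT is invalid there

Fix: Group first with HAVING COUNT(*) >= 2, then COUNT the resulting groups

Corrected query:
SELECT COUNT(*) FROM (SELECT location FROM sensors GROUP BY location HAVING COUNT(*) >= 2)

Result:
COUNT(*)
--------
1       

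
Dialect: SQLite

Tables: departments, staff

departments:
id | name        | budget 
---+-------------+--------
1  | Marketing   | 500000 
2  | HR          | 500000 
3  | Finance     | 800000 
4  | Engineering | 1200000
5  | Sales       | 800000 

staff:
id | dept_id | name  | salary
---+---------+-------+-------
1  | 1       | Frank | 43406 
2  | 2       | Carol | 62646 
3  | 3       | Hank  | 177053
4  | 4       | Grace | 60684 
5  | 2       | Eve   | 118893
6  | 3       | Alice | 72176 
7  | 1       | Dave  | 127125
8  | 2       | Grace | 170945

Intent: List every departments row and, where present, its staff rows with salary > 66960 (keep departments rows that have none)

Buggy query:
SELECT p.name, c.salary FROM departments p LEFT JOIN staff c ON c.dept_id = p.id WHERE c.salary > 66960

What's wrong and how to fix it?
Bug: A WHERE condition on the right-hand table after LEFT JOIN drops unmatched parents

Fix: Move the right-table condition into the ON clause so unmatched parents are kept

Corrected query:
SELECT p.name, c.salary FROM departments p LEFT JOIN staff c ON c.dept_id = p.id AND c.salary > 66960

Result:
name        | salary
------------+-------
Marketing   | 127125
HR          | 118893
HR          | 170945
Finance     | 72176 
Finance     | 177053
Engineering | NULL  
Sales       | NULL  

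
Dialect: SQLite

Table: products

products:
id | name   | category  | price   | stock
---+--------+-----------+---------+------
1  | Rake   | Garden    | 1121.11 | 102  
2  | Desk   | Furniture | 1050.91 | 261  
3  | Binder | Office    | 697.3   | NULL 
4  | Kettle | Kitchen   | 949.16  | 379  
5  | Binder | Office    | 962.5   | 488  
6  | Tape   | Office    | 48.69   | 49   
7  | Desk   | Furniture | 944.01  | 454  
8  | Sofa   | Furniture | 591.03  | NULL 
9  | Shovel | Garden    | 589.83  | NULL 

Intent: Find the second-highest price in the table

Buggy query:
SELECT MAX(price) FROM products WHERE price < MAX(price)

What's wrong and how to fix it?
Bug: The inner MAX is an aggregate inside WHERE, which is not allowed

Fix: Compute the overall MAX in a subquery, then take MAX of rows below it

Corrected query:
SELECT MAX(price) FROM products WHERE price < (SELECT MAX(price) FROM products)

Result:
MAX(price)
----------
1050.91   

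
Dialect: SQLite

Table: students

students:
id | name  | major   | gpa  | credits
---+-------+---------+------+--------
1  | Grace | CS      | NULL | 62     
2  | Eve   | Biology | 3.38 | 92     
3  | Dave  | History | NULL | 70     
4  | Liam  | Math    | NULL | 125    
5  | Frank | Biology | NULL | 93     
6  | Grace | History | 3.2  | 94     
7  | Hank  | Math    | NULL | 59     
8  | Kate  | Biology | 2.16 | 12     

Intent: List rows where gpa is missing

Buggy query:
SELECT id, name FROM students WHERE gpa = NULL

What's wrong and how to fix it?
Bug: Comparing to NULL with '=' never matches; NULL = NULL is unknown, not true

Fix: Use IS NULL to test for NULL

Corrected query:
SELECT id, name FROM students WHERE gpa IS NULL

Result:
id | name 
---+------
1  | Grace
3  | Dave 
4  | Liam 
5  | Frank
7  | Hank 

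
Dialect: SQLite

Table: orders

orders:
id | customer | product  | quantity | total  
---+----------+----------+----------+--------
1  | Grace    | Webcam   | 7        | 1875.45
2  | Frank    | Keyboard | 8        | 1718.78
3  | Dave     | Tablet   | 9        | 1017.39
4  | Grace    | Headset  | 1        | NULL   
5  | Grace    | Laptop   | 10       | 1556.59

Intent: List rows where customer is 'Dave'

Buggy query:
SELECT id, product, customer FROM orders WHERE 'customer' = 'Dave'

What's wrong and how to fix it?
Bug: 'customer' in single quotes is a string literal, not the column; the comparison is literal-vs-literal and never true

Fix: Remove the quotes around the column name (or use double quotes for an identifier)

Corrected query:
SELECT id, product, customer FROM orders WHERE customer = 'Dave'

Result:
id | product | customer
---+---------+---------
3  | Tablet  | Dave    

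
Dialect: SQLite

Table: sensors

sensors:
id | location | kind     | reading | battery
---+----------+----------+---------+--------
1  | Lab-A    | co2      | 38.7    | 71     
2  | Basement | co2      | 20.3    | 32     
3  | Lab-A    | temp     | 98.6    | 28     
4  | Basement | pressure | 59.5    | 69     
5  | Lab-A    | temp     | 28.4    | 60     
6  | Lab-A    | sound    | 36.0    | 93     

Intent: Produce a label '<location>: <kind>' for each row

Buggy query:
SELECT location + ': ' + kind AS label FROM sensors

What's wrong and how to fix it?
Bug: '+' is numeric addition; on text columns SQLite converts them to 0 instead of concatenating

Fix: Use the || operator for string concatenation

Corrected query:
SELECT location || ': ' || kind AS label FROM sensors

Result:
label             
------------------
Lab-A: co2        
Basement: co2     
Lab-A: temp       
Basement: pressure
Lab-A: temp       
Lab-A: sound      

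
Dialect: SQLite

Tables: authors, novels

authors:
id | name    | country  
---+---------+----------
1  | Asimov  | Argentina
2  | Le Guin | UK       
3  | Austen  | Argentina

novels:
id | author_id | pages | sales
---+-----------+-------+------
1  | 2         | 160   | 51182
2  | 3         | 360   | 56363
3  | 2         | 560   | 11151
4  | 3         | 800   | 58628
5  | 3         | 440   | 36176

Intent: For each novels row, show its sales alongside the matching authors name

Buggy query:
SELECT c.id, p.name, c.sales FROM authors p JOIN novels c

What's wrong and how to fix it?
Bug: Missing join condition: each novels row is matched to all authors rows instead of just its own

Fix: Add ON c.author_id = p.id to the JOIN

Corrected query:
SELECT c.id, p.name, c.sales FROM authors p JOIN novels c ON c.author_id = p.id

Result:
id | name    | sales
---+---------+------
1  | Le Guin | 51182
2  | Austen  | 56363
3  | Le Guin | 11151
4  | Austen  | 58628
5  | Austen  | 36176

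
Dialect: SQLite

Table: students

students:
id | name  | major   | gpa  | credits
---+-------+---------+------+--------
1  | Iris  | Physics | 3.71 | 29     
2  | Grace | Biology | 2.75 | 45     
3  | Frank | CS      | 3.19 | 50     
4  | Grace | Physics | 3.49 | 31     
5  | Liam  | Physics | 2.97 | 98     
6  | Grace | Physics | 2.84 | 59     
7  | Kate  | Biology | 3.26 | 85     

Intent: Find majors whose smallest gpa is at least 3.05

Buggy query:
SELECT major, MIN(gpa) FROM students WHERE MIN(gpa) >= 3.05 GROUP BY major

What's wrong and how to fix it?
Bug: Aggregates like MIN are computed per group after WHERE runs

Fix: Use HAVING for the per-group MIN condition

Corrected query:
SELECT major, MIN(gpa) FROM students GROUP BY major HAVING MIN(gpa) >= 3.05

Result:
major | MIN(gpa)
------+---------
CS    | 3.19    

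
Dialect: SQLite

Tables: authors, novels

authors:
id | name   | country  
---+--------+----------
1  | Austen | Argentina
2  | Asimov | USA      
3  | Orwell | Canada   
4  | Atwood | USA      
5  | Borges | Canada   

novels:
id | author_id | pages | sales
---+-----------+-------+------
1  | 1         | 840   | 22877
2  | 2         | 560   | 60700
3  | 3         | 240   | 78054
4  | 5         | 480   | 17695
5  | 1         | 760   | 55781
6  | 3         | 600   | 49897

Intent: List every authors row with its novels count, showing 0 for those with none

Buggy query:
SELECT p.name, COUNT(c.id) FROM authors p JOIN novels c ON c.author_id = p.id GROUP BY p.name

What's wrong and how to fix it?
Bug: INNER JOIN drops authors rows that have no matching novels rows

Fix: Switch to LEFT JOIN to retain unmatched parent rows

Corrected query:
SELECT p.name, COUNT(c.id) FROM authors p LEFT JOIN novels c ON c.author_id = p.id GROUP BY p.name

Result:
name   | COUNT(c.id)
-------+------------
Asimov | 1          
Atwood | 0          
Austen | 2          
Borges | 1          
Orwell | 2          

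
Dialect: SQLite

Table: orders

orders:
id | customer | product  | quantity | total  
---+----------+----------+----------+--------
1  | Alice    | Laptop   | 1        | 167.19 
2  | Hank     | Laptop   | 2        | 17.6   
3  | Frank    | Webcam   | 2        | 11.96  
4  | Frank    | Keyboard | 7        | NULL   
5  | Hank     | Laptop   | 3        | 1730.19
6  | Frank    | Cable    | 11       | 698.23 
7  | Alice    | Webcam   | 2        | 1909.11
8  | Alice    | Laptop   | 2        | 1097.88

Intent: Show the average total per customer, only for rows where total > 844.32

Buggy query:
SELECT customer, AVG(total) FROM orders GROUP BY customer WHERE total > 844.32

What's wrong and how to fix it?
Bug: Row-level WHERE must come before GROUP BY in the clause order

Fix: Place WHERE between FROM and GROUP BY

Corrected query:
SELECT customer, AVG(total) FROM orders WHERE total > 844.32 GROUP BY customer

Result:
customer | AVG(total)
---------+-----------
Alice    | 1503.495  
Hank     | 1730.19   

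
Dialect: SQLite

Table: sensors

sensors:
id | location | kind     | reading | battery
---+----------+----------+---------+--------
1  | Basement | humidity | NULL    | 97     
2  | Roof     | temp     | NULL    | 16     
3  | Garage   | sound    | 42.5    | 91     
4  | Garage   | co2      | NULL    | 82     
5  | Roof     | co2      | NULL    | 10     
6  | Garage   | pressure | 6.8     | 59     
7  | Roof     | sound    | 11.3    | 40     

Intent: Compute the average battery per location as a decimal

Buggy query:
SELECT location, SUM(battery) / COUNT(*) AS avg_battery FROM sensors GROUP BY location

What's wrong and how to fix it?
Bug: SUM(battery) and COUNT(*) are both integers; the division truncates the fractional part

Fix: Multiply by 1.0 (or CAST to REAL) to force floating-point division

Corrected query:
SELECT location, SUM(battery) * 1.0 / COUNT(*) AS avg_battery FROM sensors GROUP BY location

Result:
location | avg_battery
---------+------------
Basement | 97         
Garage   | 77.333333  
Roof     | 22         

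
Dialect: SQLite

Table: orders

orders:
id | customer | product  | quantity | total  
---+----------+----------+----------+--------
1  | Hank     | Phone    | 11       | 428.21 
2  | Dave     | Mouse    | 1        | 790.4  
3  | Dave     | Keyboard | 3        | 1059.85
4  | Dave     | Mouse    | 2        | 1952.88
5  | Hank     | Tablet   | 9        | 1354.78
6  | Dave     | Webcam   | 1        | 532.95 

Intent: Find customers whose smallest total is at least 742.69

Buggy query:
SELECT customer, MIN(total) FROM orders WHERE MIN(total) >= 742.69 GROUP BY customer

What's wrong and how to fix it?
Bug: Aggregates like MIN are computed per group after WHERE runs

Fix: Replace WHERE with HAVING after the GROUP BY

Corrected query:
SELECT customer, MIN(total) FROM orders GROUP BY customer HAVING MIN(total) >= 742.69

Result:
(no rows)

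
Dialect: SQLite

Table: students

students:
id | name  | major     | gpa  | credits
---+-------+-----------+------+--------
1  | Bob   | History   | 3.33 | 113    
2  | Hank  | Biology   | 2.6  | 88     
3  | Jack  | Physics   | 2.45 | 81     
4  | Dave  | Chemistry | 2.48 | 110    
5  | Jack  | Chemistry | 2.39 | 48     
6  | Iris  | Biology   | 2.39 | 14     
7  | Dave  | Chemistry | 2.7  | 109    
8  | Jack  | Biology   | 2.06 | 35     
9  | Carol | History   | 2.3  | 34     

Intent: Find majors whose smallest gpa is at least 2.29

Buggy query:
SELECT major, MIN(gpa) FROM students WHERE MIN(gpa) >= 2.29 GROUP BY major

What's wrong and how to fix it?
Bug: MIN() in WHERE is a misuse of aggregate

Fix: Use HAVING for the per-group MIN condition

Corrected query:
SELECT major, MIN(gpa) FROM students GROUP BY major HAVING MIN(gpa) >= 2.29

Result:
major     | MIN(gpa)
----------+---------
Chemistry | 2.39    
History   | 2.3     
Physics   | 2.45    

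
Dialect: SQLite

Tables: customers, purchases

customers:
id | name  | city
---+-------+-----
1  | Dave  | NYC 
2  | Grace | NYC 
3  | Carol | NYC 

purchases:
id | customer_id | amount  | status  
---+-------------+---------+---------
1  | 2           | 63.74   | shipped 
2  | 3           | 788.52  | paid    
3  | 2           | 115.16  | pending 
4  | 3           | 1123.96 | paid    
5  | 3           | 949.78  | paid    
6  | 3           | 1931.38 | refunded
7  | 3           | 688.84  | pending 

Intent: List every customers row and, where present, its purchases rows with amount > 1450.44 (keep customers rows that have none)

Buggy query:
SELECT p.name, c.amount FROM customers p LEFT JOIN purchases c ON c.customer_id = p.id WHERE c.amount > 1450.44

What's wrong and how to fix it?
Bug: Filtering c.amount in WHERE discards the NULL rows produced by LEFT JOIN, turning it into an inner join

Fix: Put 'c.amount > 1450.44' in the JOIN's ON clause instead of WHERE

Corrected query:
SELECT p.name, c.amount FROM customers p LEFT JOIN purchases c ON c.customer_id = p.id AND c.amount > 1450.44

Result:
name  | amount 
------+--------
Dave  | NULL   
Grace | NULL   
Carol | 1931.38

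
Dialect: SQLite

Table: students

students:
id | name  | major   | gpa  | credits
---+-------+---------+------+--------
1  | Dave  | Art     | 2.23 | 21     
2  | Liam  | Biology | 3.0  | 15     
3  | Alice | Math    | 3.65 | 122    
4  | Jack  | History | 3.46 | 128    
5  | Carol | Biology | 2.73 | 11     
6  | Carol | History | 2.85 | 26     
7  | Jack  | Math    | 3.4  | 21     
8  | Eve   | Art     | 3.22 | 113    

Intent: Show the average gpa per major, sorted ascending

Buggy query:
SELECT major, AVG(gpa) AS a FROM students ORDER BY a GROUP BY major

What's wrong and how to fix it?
Bug: ORDER BY appears before GROUP BY; SQL clause order requires GROUP BY first

Fix: Reorder: SELECT … FROM … GROUP BY … ORDER BY …

Corrected query:
SELECT major, AVG(gpa) AS a FROM students GROUP BY major ORDER BY a

Result:
major   | a    
--------+------
Art     | 2.725
Biology | 2.865
History | 3.155
Math    | 3.525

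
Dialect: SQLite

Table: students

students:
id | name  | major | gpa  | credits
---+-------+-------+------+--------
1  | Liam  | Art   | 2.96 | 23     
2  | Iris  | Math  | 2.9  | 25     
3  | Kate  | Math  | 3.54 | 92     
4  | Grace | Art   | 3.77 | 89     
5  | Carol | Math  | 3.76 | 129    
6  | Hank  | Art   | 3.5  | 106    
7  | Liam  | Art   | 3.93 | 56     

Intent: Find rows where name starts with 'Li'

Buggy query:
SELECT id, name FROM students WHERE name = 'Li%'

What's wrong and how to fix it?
Bug: '=' compares the literal string including the % character; pattern matching needs LIKE

Fix: Replace '=' with LIKE so 'Li%' is treated as a pattern

Corrected query:
SELECT id, name FROM students WHERE name LIKE 'Li%'

Result:
id | name
---+-----
1  | Liam
7  | Liam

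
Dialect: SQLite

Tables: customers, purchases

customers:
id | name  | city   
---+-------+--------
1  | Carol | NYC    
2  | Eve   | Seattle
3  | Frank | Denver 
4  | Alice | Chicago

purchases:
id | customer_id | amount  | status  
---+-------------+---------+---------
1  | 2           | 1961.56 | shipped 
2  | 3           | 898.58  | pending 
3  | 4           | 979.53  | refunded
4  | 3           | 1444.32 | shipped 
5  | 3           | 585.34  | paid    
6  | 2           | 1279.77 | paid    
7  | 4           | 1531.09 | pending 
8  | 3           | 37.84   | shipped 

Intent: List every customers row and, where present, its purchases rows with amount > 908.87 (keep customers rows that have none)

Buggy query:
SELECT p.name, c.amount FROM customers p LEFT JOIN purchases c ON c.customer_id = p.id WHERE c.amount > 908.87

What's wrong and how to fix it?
Bug: A WHERE condition on the right-hand table after LEFT JOIN drops unmatched parents

Fix: Put 'c.amount > 908.87' in the JOIN's ON clause instead of WHERE

Corrected query:
SELECT p.name, c.amount FROM customers p LEFT JOIN purchases c ON c.customer_id = p.id AND c.amount > 908.87

Result:
name  | amount 
------+--------
Carol | NULL   
Eve   | 1279.77
Eve   | 1961.56
Frank | 1444.32
Alice | 979.53 
Alice | 1531.09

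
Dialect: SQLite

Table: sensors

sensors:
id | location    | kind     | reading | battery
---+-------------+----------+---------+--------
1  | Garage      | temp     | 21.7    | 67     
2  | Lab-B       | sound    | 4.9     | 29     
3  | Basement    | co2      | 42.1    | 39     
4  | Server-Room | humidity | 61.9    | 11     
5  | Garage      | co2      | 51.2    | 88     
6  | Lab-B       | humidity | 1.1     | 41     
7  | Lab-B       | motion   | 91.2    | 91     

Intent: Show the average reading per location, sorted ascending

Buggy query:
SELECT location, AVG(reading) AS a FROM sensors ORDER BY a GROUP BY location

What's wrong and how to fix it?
Bug: ORDER BY appears before GROUP BY; SQL clause order requires GROUP BY first

Fix: Reorder: SELECT … FROM … GROUP BY … ORDER BY …

Corrected query:
SELECT location, AVG(reading) AS a FROM sensors GROUP BY location ORDER BY a

Result:
location    | a    
------------+------
Lab-B       | 32.4 
Garage      | 36.45
Basement    | 42.1 
Server-Room | 61.9 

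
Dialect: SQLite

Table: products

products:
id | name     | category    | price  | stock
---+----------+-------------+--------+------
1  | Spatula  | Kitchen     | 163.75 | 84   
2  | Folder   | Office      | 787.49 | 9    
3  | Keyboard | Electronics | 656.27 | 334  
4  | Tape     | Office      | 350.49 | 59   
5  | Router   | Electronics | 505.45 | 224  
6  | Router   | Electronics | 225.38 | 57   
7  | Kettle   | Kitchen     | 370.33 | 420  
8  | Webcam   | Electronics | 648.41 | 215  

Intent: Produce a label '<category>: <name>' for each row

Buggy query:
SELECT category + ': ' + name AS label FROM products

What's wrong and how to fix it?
Bug: '+' is numeric addition; on text columns SQLite converts them to 0 instead of concatenating

Fix: Use the || operator for string concatenation

Corrected query:
SELECT category || ': ' || name AS label FROM products

Result:
label                
---------------------
Kitchen: Spatula     
Office: Folder       
Electronics: Keyboard
Office: Tape         
Electronics: Router  
Electronics: Router  
Kitchen: Kettle      
Electronics: Webcam  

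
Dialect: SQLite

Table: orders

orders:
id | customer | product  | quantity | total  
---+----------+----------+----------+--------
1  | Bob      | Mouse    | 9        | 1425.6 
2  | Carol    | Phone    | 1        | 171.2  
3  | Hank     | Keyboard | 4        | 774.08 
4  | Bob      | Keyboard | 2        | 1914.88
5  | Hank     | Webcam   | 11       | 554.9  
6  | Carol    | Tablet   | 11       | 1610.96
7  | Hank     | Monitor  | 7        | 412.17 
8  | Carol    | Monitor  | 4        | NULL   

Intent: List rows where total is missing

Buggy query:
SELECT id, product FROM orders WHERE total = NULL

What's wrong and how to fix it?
Bug: '= NULL' is always unknown in SQL three-valued logic, so no rows match

Fix: Replace '= NULL' with 'IS NULL'

Corrected query:
SELECT id, product FROM orders WHERE total IS NULL

Result:
id | product
---+--------
8  | Monitor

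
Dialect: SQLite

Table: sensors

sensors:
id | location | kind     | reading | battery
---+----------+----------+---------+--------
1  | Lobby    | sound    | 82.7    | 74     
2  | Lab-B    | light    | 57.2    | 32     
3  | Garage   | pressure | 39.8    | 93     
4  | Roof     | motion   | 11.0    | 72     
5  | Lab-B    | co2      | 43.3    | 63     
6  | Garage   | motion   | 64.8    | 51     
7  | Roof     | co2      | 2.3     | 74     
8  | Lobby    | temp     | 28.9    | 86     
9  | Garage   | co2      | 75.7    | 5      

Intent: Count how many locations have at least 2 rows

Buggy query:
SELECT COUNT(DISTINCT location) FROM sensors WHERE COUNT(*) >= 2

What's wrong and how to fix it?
Bug: COUNT(*) cannot appear in WHERE; the per-group count doesn't exist yet

Fix: Use a subquery that GROUPs and filters with HAVING, then count its rows

Corrected query:
SELECT COUNT(*) FROM (SELECT location FROM sensors GROUP BY location HAVING COUNT(*) >= 2)

Result:
COUNT(*)
--------
4       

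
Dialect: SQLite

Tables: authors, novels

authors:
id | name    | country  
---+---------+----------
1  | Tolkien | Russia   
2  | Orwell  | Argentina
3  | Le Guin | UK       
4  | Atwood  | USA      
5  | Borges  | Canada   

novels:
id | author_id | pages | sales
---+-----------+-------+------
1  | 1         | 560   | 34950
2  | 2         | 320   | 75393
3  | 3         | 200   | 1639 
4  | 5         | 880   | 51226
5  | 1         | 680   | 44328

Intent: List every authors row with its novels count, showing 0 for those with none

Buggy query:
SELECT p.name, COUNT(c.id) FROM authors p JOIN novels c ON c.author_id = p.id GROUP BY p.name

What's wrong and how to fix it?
Bug: INNER JOIN drops authors rows that have no matching novels rows

Fix: Switch to LEFT JOIN to retain unmatched parent rows

Corrected query:
SELECT p.name, COUNT(c.id) FROM authors p LEFT JOIN novels c ON c.author_id = p.id GROUP BY p.name

Result:
name    | COUNT(c.id)
--------+------------
Atwood  | 0          
Borges  | 1          
Le Guin | 1          
Orwell  | 1          
Tolkien | 2          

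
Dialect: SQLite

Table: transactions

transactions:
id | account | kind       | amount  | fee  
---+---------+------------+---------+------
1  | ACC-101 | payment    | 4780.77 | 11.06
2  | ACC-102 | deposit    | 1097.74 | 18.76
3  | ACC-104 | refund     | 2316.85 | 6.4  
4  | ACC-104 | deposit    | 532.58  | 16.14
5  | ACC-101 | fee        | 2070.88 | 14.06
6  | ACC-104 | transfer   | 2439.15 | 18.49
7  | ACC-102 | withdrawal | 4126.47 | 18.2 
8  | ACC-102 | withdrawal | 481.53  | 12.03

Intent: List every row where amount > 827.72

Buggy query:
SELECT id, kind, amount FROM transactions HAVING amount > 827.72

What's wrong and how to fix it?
Bug: This is a non-aggregate query (no GROUP BY, no aggregates), so in SQLite the HAVING clause is invalid here; a row-level condition belongs in WHERE

Fix: Use WHERE for row-level filtering

Corrected query:
SELECT id, kind, amount FROM transactions WHERE amount > 827.72

Result:
id | kind       | amount 
---+------------+--------
1  | payment    | 4780.77
2  | deposit    | 1097.74
3  | refund     | 2316.85
5  | fee        | 2070.88
6  | transfer   | 2439.15
7  | withdrawal | 4126.47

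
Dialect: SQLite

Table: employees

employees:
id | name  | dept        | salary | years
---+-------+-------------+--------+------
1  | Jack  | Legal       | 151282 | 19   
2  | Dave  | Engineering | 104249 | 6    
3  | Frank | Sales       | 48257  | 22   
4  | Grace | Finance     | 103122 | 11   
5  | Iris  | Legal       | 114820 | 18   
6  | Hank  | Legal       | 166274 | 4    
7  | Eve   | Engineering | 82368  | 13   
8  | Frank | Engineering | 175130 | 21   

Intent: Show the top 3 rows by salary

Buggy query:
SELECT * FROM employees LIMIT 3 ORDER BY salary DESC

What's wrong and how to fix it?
Bug: LIMIT must come after ORDER BY

Fix: Swap the clauses: ORDER BY first, then LIMIT

Corrected query:
SELECT * FROM employees ORDER BY salary DESC LIMIT 3

Result:
id | name  | dept        | salary | years
---+-------+-------------+--------+------
8  | Frank | Engineering | 175130 | 21   
6  | Hank  | Legal       | 166274 | 4    
1  | Jack  | Legal       | 151282 | 19   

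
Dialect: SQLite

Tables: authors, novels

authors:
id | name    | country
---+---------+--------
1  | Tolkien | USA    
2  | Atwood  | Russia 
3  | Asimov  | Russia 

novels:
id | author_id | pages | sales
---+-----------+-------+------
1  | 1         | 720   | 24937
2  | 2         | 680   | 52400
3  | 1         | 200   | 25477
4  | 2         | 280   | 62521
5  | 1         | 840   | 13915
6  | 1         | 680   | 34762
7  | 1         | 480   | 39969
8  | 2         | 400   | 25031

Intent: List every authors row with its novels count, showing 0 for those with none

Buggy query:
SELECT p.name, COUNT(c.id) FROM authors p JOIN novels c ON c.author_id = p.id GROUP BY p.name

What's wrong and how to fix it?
Bug: INNER JOIN drops authors rows that have no matching novels rows

Fix: Use LEFT JOIN so parents without children still appear (COUNT(c.id) gives 0)

Corrected query:
SELECT p.name, COUNT(c.id) FROM authors p LEFT JOIN novels c ON c.author_id = p.id GROUP BY p.name

Result:
name    | COUNT(c.id)
--------+------------
Asimov  | 0          
Atwood  | 3          
Tolkien | 5          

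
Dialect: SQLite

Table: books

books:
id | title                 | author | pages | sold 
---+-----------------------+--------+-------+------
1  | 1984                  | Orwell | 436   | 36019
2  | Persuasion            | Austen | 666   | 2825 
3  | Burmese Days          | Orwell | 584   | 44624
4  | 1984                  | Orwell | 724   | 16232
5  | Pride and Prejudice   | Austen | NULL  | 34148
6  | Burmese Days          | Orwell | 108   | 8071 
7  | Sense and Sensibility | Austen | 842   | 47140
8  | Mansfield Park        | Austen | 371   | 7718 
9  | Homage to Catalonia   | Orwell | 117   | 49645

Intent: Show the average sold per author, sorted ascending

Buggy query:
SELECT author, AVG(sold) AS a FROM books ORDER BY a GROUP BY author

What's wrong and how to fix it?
Bug: GROUP BY must precede ORDER BY

Fix: Move ORDER BY to the end, after GROUP BY

Corrected query:
SELECT author, AVG(sold) AS a FROM books GROUP BY author ORDER BY a

Result:
author | a       
-------+---------
Austen | 22957.75
Orwell | 30918.2 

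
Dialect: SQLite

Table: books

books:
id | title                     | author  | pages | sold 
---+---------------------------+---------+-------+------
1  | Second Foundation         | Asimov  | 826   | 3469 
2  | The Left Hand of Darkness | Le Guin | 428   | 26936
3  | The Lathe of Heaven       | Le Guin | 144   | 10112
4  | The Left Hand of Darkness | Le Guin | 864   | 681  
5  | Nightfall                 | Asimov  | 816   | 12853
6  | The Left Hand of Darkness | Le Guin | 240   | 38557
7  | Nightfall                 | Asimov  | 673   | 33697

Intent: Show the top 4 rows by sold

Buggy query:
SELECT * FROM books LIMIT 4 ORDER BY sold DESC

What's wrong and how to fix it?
Bug: LIMIT must come after ORDER BY

Fix: Swap the clauses: ORDER BY first, then LIMIT

Corrected query:
SELECT * FROM books ORDER BY sold DESC LIMIT 4

Result:
id | title                     | author  | pages | sold 
---+---------------------------+---------+-------+------
6  | The Left Hand of Darkness | Le Guin | 240   | 38557
7  | Nightfall                 | Asimov  | 673   | 33697
2  | The Left Hand of Darkness | Le Guin | 428   | 26936
5  | Nightfall                 | Asimov  | 816   | 12853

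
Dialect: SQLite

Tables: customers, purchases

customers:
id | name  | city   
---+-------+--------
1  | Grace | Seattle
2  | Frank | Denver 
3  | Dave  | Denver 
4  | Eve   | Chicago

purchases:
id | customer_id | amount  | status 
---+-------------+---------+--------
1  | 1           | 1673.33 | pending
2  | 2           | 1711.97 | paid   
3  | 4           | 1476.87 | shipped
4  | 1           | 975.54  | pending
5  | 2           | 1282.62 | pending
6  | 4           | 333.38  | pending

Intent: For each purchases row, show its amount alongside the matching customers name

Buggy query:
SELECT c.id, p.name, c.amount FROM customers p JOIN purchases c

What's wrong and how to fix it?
Bug: Missing join condition: each purchases row is matched to all customers rows instead of just its own

Fix: Add ON c.customer_id = p.id to the JOIN

Corrected query:
SELECT c.id, p.name, c.amount FROM customers p JOIN purchases c ON c.customer_id = p.id

Result:
id | name  | amount 
---+-------+--------
1  | Grace | 1673.33
2  | Frank | 1711.97
3  | Eve   | 1476.87
4  | Grace | 975.54 
5  | Frank | 1282.62
6  | Eve   | 333.38 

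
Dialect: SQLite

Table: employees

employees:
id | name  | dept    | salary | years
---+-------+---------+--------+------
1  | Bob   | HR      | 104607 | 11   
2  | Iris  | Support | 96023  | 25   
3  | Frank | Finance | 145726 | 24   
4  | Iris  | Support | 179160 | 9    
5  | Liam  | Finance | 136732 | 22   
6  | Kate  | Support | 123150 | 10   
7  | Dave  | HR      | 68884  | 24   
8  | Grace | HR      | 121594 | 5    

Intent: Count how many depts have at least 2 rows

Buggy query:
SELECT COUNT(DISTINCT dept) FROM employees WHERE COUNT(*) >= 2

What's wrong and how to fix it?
Bug: COUNT(*) cannot appear in WHERE; the per-group count doesn't exist yet

Fix: Use a subquery that GROUPs and filters with HAVING, then count its rows

Corrected query:
SELECT COUNT(*) FROM (SELECT dept FROM employees GROUP BY dept HAVING COUNT(*) >= 2)

Result:
COUNT(*)
--------
3       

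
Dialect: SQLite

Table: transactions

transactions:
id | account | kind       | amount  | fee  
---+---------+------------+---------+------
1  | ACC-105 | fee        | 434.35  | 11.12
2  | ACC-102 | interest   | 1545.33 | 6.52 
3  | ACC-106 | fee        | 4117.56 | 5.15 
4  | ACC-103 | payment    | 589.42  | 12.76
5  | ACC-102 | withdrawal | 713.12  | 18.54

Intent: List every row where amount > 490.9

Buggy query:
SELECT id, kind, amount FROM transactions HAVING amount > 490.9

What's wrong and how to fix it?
Bug: This is a non-aggregate query (no GROUP BY, no aggregates), so in SQLite the HAVING clause is invalid here; a row-level condition belongs in WHERE

Fix: Replace HAVING with WHERE since the condition applies to individual rows

Corrected query:
SELECT id, kind, amount FROM transactions WHERE amount > 490.9

Result:
id | kind       | amount 
---+------------+--------
2  | interest   | 1545.33
3  | fee        | 4117.56
4  | payment    | 589.42 
5  | withdrawal | 713.12 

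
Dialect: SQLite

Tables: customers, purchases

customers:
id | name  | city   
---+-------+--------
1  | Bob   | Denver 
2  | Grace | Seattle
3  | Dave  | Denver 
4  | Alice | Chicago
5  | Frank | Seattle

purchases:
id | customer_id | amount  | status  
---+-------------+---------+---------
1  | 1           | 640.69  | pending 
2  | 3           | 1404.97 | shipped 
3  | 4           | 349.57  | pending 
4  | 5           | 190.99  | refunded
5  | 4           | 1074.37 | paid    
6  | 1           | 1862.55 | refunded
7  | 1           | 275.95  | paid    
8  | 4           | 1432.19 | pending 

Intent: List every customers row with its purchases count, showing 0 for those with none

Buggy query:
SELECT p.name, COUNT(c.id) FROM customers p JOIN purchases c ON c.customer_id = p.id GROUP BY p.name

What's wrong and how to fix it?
Bug: INNER JOIN drops customers rows that have no matching purchases rows

Fix: Use LEFT JOIN so parents without children still appear (COUNT(c.id) gives 0)

Corrected query:
SELECT p.name, COUNT(c.id) FROM customers p LEFT JOIN purchases c ON c.customer_id = p.id GROUP BY p.name

Result:
name  | COUNT(c.id)
------+------------
Alice | 3          
Bob   | 3          
Dave  | 1          
Frank | 1          
Grace | 0          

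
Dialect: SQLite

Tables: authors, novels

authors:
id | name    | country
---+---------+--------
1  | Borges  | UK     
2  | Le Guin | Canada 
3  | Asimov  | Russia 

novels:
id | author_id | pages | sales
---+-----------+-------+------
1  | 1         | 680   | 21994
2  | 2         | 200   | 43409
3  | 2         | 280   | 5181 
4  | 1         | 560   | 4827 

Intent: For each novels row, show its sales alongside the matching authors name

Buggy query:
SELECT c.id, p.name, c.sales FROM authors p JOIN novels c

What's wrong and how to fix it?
Bug: JOIN with no ON clause produces a cartesian product; every novels row pairs with every authors row

Fix: Add ON c.author_id = p.id to the JOIN

Corrected query:
SELECT c.id, p.name, c.sales FROM authors p JOIN novels c ON c.author_id = p.id

Result:
id | name    | sales
---+---------+------
1  | Borges  | 21994
2  | Le Guin | 43409
3  | Le Guin | 5181 
4  | Borges  | 4827 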